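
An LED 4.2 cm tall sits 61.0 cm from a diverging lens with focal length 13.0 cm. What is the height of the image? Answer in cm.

For a diverging lens, f = -13.0 cm.
1/d_i = 1/f − 1/d_o = 1/(-13.00) − 1/(61.0) = -0.09332, so d_i = -10.72 cm.
m = −d_i/d_o = +0.1757.
|h_i| = |m|·h_o = 0.1757 × 4.2 = 0.738 cm. The image is virtual, upright and reduced, on the same side as the object.

0.738 cm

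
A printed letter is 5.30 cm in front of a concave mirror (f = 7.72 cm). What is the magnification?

m = +3.19

1/d_i = 1/f − 1/d_o = 1/(7.720) − 1/(5.30) = -0.05915, so d_i = -16.91 cm.
m = −d_i/d_o = −(-16.91)/(5.30) = +3.19.
The image is virtual, upright and enlarged, behind the mirror.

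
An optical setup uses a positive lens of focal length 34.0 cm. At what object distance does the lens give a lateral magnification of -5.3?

m = −d_i/d_o ⇒ d_i = −m·d_o.
1/f = 1/d_o + 1/d_i = 1/d_o − 1/(m·d_o) = (1 − 1/m)/d_o, so d_o = f(1 − 1/m) = (34.00)(1 − 1/(-5.3)) = 40.4 cm.

40.4 cm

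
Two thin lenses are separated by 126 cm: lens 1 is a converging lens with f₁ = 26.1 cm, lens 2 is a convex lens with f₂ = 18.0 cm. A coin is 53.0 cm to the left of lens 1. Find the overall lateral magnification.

Lens 1: 1/d_i1 = 1/(26.1) − 1/(53.0) = 0.01945, so d_i1 = 51.42 cm; m₁ = −d_i1/d_o1 = -0.9702.
d_o2 = 126 − (51.42) = 74.58 cm.
Lens 2: 1/d_i2 = 1/(18.0) − 1/(74.58) = 0.04215, so d_i2 = 23.73 cm; m₂ = −d_i2/d_o2 = -0.3181.
m = m₁·m₂ = (-0.9702)(-0.3181) = +0.309.

m = +0.309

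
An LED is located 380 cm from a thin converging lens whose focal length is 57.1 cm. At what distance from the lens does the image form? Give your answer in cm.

67.2 cm

Lens equation: 1/d_i = 1/f − 1/d_o = 1/(57.10) − 1/(380) = 0.01751 − 0.002632 = 0.01488, so d_i = 67.2 cm.
The image is real, inverted and reduced, on the far side of the lens.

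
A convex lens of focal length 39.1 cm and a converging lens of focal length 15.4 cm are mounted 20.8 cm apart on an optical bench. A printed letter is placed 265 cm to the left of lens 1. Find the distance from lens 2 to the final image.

9.54 cm

Lens 1: 1/d_i1 = 1/f₁ − 1/d_o1 = 1/(39.1) − 1/(265) = 0.02180, so d_i1 = 45.87 cm.
The intermediate image is 45.87 cm to the right of lens 1, which lies 25.07 cm to the right of lens 2 — a virtual object — so d_o2 = −25.07 cm.
Lens 2: 1/d_i2 = 1/f₂ − 1/d_o2 = 1/(15.4) − 1/(-25.07) = 0.1048, so d_i2 = 9.54 cm.
The final image is real, 9.54 cm to the right of lens 2 (overall magnification ≈ -0.066).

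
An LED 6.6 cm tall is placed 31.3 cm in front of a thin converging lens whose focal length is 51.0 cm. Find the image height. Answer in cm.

17.1 cm

1/d_i = 1/f − 1/d_o = 1/(51.00) − 1/(31.3) = -0.01234, so d_i = -81.03 cm.
m = −d_i/d_o = +2.589.
|h_i| = |m|·h_o = 2.589 × 6.6 = 17.1 cm. The image is virtual, upright and enlarged, on the same side as the object.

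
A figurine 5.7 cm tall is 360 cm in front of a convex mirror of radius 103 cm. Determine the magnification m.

f = R/2 = 103/2 = 51.50 cm; for a convex mirror, f = -51.50 cm.
1/d_i = 1/f − 1/d_o = 1/(-51.50) − 1/(360) = -0.02220, so d_i = -45.05 cm.
m = −d_i/d_o = −(-45.05)/(360) = +0.125.
The image is virtual, upright and reduced, behind the mirror.

m = +0.125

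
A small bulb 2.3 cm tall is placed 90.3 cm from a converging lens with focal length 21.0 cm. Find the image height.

1/d_i = 1/f − 1/d_o = 1/(21.00) − 1/(90.3) = 0.03654, so d_i = 27.36 cm.
m = −d_i/d_o = -0.3030.
|h_i| = |m|·h_o = 0.3030 × 2.3 = 0.697 cm. The image is real, inverted and reduced, on the far side of the lens.

0.697 cm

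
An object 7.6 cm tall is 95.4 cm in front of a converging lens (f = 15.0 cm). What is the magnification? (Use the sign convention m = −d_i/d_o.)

1/d_i = 1/f − 1/d_o = 1/(15.00) − 1/(95.4) = 0.05618, so d_i = 17.80 cm.
m = −d_i/d_o = −(17.80)/(95.4) = -0.187.
The image is real, inverted and reduced, on the far side of the lens.

m = -0.187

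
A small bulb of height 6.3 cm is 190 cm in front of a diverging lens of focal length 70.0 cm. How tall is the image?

1.70 cm

For a diverging lens, f = -70.0 cm.
1/d_i = 1/f − 1/d_o = 1/(-70.00) − 1/(190) = -0.01955, so d_i = -51.15 cm.
m = −d_i/d_o = +0.2692.
|h_i| = |m|·h_o = 0.2692 × 6.3 = 1.70 cm. The image is virtual, upright and reduced, on the same side as the object.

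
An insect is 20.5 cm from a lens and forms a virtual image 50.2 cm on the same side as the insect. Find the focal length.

Virtual image ⇒ d_i = −50.2 cm.
1/f = 1/d_o + 1/d_i = 1/(20.5) + 1/(-50.2) = 0.02886, so f = 34.6 cm.
Since f is positive, the lens is converging.

f = 34.6 cm (converging)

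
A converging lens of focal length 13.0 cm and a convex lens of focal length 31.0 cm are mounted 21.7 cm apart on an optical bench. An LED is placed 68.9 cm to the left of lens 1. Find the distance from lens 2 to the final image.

6.95 cm

Lens 1: 1/d_i1 = 1/f₁ − 1/d_o1 = 1/(13.0) − 1/(68.9) = 0.06241, so d_i1 = 16.02 cm.
The intermediate image is 16.02 cm to the right of lens 1, which is 21.7 − (16.02) = 5.680 cm to the left of lens 2, so d_o2 = +5.680 cm.
Lens 2: 1/d_i2 = 1/f₂ − 1/d_o2 = 1/(31.0) − 1/(5.680) = -0.1438, so d_i2 = -6.95 cm.
The final image is virtual, 6.95 cm to the left of lens 2 (overall magnification ≈ -0.28).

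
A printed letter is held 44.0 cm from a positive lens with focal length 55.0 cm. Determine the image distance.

220 cm

Lens equation: 1/v = 1/f − 1/u = 1/(55.00) − 1/(44.0) = 0.01818 − 0.02273 = -0.004545, so v = -220 cm.
The image is virtual, upright and enlarged, on the same side as the object.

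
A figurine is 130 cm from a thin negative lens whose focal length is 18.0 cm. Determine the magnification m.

m = +0.122

For a negative lens, f = -18.0 cm.
1/d_i = 1/f − 1/d_o = 1/(-18.00) − 1/(130) = -0.06325, so d_i = -15.81 cm.
m = −d_i/d_o = −(-15.81)/(130) = +0.122.
The image is virtual, upright and reduced, on the same side as the object.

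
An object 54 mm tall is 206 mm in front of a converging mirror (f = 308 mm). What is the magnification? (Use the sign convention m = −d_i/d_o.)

m = +3.02

1/d_i = 1/f − 1/d_o = 1/(308.0) − 1/(206) = -0.001608, so d_i = -622.0 mm.
m = −d_i/d_o = −(-622.0)/(206) = +3.02.
The image is virtual, upright and enlarged, behind the mirror.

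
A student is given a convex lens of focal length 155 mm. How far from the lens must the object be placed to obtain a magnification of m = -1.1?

m = −d_i/d_o ⇒ d_i = −m·d_o.
1/f = 1/d_o + 1/d_i = 1/d_o − 1/(m·d_o) = (1 − 1/m)/d_o, so d_o = f(1 − 1/m) = (155.0)(1 − 1/(-1.1)) = 296 mm.

296 mm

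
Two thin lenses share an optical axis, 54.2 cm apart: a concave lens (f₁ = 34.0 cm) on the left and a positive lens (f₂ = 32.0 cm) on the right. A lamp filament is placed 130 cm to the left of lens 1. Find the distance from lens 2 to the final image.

52.8 cm

Lens 1 is diverging, so f₁ = −34.0 cm.
Lens 1: 1/d_i1 = 1/f₁ − 1/d_o1 = 1/(-34.0) − 1/(130) = -0.03710, so d_i1 = -26.95 cm.
The intermediate image is 26.95 cm to the left of lens 1 (virtual), which is 54.2 − (-26.95) = 81.15 cm to the left of lens 2, so d_o2 = +81.15 cm.
Lens 2: 1/d_i2 = 1/f₂ − 1/d_o2 = 1/(32.0) − 1/(81.15) = 0.01893, so d_i2 = 52.8 cm.
The final image is real, 52.8 cm to the right of lens 2 (overall magnification ≈ -0.13).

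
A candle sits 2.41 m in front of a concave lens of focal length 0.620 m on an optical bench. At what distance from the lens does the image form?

0.493 m

For a concave lens, f = -0.620 m.
Lens equation: 1/s_i = 1/f − 1/s_o = 1/(-0.6200) − 1/(2.41) = -1.613 − 0.4149 = -2.028, so s_i = -0.493 m.
The image is virtual, upright and reduced, on the same side as the object.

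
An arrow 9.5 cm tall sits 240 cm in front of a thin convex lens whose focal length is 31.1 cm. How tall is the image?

1/d_i = 1/f − 1/d_o = 1/(31.10) − 1/(240) = 0.02799, so d_i = 35.73 cm.
m = −d_i/d_o = -0.1489.
|h_i| = |m|·h_o = 0.1489 × 9.5 = 1.41 cm. The image is real, inverted and reduced, on the far side of the lens.

1.41 cm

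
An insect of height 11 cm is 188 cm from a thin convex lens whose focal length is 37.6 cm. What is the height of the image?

1/d_i = 1/f − 1/d_o = 1/(37.60) − 1/(188) = 0.02128, so d_i = 47.00 cm.
m = −d_i/d_o = -0.2500.
|h_i| = |m|·h_o = 0.2500 × 11 = 2.75 cm. The image is real, inverted and reduced, on the far side of the lens.

2.75 cm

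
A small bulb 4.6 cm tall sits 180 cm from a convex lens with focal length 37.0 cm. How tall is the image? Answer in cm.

1.19 cm

1/d_i = 1/f − 1/d_o = 1/(37.00) − 1/(180) = 0.02147, so d_i = 46.57 cm.
m = −d_i/d_o = -0.2587.
|h_i| = |m|·h_o = 0.2587 × 4.6 = 1.19 cm. The image is real, inverted and reduced, on the far side of the lens.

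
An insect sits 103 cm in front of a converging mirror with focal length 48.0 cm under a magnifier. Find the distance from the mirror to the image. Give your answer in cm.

89.9 cm

Mirror equation: 1/v = 1/f − 1/u = 1/(48.00) − 1/(103) = 0.02083 − 0.009709 = 0.01112, so v = 89.9 cm.
The image is real, inverted and reduced, in front of the mirror.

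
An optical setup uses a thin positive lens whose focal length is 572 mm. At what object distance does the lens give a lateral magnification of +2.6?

352 mm

m = −d_i/d_o ⇒ d_i = −m·d_o.
1/f = 1/d_o + 1/d_i = 1/d_o − 1/(m·d_o) = (1 − 1/m)/d_o, so d_o = f(1 − 1/m) = (572.0)(1 − 1/(+2.6)) = 352 mm.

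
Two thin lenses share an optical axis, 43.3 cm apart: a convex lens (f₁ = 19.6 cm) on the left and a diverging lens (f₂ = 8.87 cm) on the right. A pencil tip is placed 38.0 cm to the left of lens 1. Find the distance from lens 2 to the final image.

Lens 1: 1/d_i1 = 1/f₁ − 1/d_o1 = 1/(19.6) − 1/(38.0) = 0.02470, so d_i1 = 40.48 cm.
The intermediate image is 40.48 cm to the right of lens 1, which is 43.3 − (40.48) = 2.820 cm to the left of lens 2, so d_o2 = +2.820 cm.
Lens 2 is diverging, so f₂ = −8.87 cm.
Lens 2: 1/d_i2 = 1/f₂ − 1/d_o2 = 1/(-8.87) − 1/(2.820) = -0.4673, so d_i2 = -2.14 cm.
The final image is virtual, 2.14 cm to the left of lens 2 (overall magnification ≈ -0.81).

2.14 cm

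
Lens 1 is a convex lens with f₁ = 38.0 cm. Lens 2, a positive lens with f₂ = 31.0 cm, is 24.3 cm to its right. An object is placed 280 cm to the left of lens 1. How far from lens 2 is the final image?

Lens 1: 1/d_i1 = 1/f₁ − 1/d_o1 = 1/(38.0) − 1/(280) = 0.02274, so d_i1 = 43.97 cm.
The intermediate image is 43.97 cm to the right of lens 1, which lies 19.67 cm to the right of lens 2 — a virtual object — so d_o2 = −19.67 cm.
Lens 2: 1/d_i2 = 1/f₂ − 1/d_o2 = 1/(31.0) − 1/(-19.67) = 0.08310, so d_i2 = 12.0 cm.
The final image is real, 12.0 cm to the right of lens 2 (overall magnification ≈ -0.096).

12.0 cm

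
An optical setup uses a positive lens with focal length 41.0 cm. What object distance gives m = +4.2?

31.2 cm

m = −d_i/d_o ⇒ d_i = −m·d_o.
1/f = 1/d_o + 1/d_i = 1/d_o − 1/(m·d_o) = (1 − 1/m)/d_o, so d_o = f(1 − 1/m) = (41.00)(1 − 1/(+4.2)) = 31.2 cm.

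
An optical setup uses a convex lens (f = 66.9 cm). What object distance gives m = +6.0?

55.8 cm

m = −d_i/d_o ⇒ d_i = −m·d_o.
1/f = 1/d_o + 1/d_i = 1/d_o − 1/(m·d_o) = (1 − 1/m)/d_o, so d_o = f(1 − 1/m) = (66.90)(1 − 1/(+6.0)) = 55.8 cm.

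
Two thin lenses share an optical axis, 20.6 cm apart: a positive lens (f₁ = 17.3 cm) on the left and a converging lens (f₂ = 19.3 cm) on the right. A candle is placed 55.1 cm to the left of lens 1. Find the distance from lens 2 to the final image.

Lens 1: 1/d_i1 = 1/f₁ − 1/d_o1 = 1/(17.3) − 1/(55.1) = 0.03965, so d_i1 = 25.22 cm.
The intermediate image is 25.22 cm to the right of lens 1, which lies 4.620 cm to the right of lens 2 — a virtual object — so d_o2 = −4.620 cm.
Lens 2: 1/d_i2 = 1/f₂ − 1/d_o2 = 1/(19.3) − 1/(-4.620) = 0.2683, so d_i2 = 3.73 cm.
The final image is real, 3.73 cm to the right of lens 2 (overall magnification ≈ -0.37).

3.73 cm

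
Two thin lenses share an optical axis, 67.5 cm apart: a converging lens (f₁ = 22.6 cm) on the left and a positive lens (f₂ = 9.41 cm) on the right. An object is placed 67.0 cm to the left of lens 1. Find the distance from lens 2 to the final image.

Lens 1: 1/d_i1 = 1/f₁ − 1/d_o1 = 1/(22.6) − 1/(67.0) = 0.02932, so d_i1 = 34.10 cm.
The intermediate image is 34.10 cm to the right of lens 1, which is 67.5 − (34.10) = 33.40 cm to the left of lens 2, so d_o2 = +33.40 cm.
Lens 2: 1/d_i2 = 1/f₂ − 1/d_o2 = 1/(9.41) − 1/(33.40) = 0.07633, so d_i2 = 13.1 cm.
The final image is real, 13.1 cm to the right of lens 2 (overall magnification ≈ 0.20).

13.1 cm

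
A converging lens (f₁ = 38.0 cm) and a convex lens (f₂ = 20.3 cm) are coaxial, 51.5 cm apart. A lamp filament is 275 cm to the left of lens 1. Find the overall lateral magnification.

m = -0.252

Lens 1: 1/d_i1 = 1/(38.0) − 1/(275) = 0.02268, so d_i1 = 44.09 cm; m₁ = −d_i1/d_o1 = -0.1603.
d_o2 = 51.5 − (44.09) = 7.410 cm.
Lens 2: 1/d_i2 = 1/(20.3) − 1/(7.410) = -0.08569, so d_i2 = -11.67 cm; m₂ = −d_i2/d_o2 = +1.575.
m = m₁·m₂ = (-0.1603)(+1.575) = -0.252.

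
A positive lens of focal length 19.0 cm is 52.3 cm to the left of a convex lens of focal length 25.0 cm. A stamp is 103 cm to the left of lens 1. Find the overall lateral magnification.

Lens 1: 1/d_i1 = 1/(19.0) − 1/(103) = 0.04292, so d_i1 = 23.30 cm; m₁ = −d_i1/d_o1 = -0.2262.
d_o2 = 52.3 − (23.30) = 29.00 cm.
Lens 2: 1/d_i2 = 1/(25.0) − 1/(29.00) = 0.005517, so d_i2 = 181.2 cm; m₂ = −d_i2/d_o2 = -6.250.
m = m₁·m₂ = (-0.2262)(-6.250) = +1.41.

m = +1.41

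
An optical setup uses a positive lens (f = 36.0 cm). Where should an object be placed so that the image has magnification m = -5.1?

43.1 cm

m = −d_i/d_o ⇒ d_i = −m·d_o.
1/f = 1/d_o + 1/d_i = 1/d_o − 1/(m·d_o) = (1 − 1/m)/d_o, so d_o = f(1 − 1/m) = (36.00)(1 − 1/(-5.1)) = 43.1 cm.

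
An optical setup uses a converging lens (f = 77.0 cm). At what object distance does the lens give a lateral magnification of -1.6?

m = −d_i/d_o ⇒ d_i = −m·d_o.
1/f = 1/d_o + 1/d_i = 1/d_o − 1/(m·d_o) = (1 − 1/m)/d_o, so d_o = f(1 − 1/m) = (77.00)(1 − 1/(-1.6)) = 125 cm.

125 cm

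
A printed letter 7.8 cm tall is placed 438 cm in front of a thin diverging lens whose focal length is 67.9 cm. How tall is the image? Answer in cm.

1.05 cm

For a diverging lens, f = -67.9 cm.
1/d_i = 1/f − 1/d_o = 1/(-67.90) − 1/(438) = -0.01701, so d_i = -58.79 cm.
m = −d_i/d_o = +0.1342.
|h_i| = |m|·h_o = 0.1342 × 7.8 = 1.05 cm. The image is virtual, upright and reduced, on the same side as the object.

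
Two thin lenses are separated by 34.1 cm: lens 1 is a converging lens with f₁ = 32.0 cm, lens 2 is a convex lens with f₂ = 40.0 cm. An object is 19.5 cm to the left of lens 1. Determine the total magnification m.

Lens 1: 1/d_i1 = 1/(32.0) − 1/(19.5) = -0.02003, so d_i1 = -49.92 cm; m₁ = −d_i1/d_o1 = +2.560.
d_o2 = 34.1 − (-49.92) = 84.02 cm.
Lens 2: 1/d_i2 = 1/(40.0) − 1/(84.02) = 0.01310, so d_i2 = 76.35 cm; m₂ = −d_i2/d_o2 = -0.9087.
m = m₁·m₂ = (+2.560)(-0.9087) = -2.33.

m = -2.33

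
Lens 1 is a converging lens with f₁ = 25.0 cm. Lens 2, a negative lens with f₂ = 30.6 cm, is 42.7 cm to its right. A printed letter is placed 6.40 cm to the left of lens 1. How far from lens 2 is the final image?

Lens 1: 1/d_i1 = 1/f₁ − 1/d_o1 = 1/(25.0) − 1/(6.40) = -0.1162, so d_i1 = -8.602 cm.
The intermediate image is 8.602 cm to the left of lens 1 (virtual), which is 42.7 − (-8.602) = 51.30 cm to the left of lens 2, so d_o2 = +51.30 cm.
Lens 2 is diverging, so f₂ = −30.6 cm.
Lens 2: 1/d_i2 = 1/f₂ − 1/d_o2 = 1/(-30.6) − 1/(51.30) = -0.05217, so d_i2 = -19.2 cm.
The final image is virtual, 19.2 cm to the left of lens 2 (overall magnification ≈ 0.50).

19.2 cm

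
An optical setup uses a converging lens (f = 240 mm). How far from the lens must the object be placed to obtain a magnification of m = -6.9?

275 mm

m = −d_i/d_o ⇒ d_i = −m·d_o.
1/f = 1/d_o + 1/d_i = 1/d_o − 1/(m·d_o) = (1 − 1/m)/d_o, so d_o = f(1 − 1/m) = (240.0)(1 − 1/(-6.9)) = 275 mm.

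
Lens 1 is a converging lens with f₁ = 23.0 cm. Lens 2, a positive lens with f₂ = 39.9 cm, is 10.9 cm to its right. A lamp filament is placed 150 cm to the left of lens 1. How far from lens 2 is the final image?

11.6 cm

Lens 1: 1/d_i1 = 1/f₁ − 1/d_o1 = 1/(23.0) − 1/(150) = 0.03681, so d_i1 = 27.17 cm.
The intermediate image is 27.17 cm to the right of lens 1, which lies 16.27 cm to the right of lens 2 — a virtual object — so d_o2 = −16.27 cm.
Lens 2: 1/d_i2 = 1/f₂ − 1/d_o2 = 1/(39.9) − 1/(-16.27) = 0.08653, so d_i2 = 11.6 cm.
The final image is real, 11.6 cm to the right of lens 2 (overall magnification ≈ -0.13).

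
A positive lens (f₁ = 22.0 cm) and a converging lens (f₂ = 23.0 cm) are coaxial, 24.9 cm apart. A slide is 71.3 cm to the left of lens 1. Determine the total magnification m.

m = -0.343

Lens 1: 1/d_i1 = 1/(22.0) − 1/(71.3) = 0.03143, so d_i1 = 31.82 cm; m₁ = −d_i1/d_o1 = -0.4463.
d_o2 = 24.9 − (31.82) = -6.920 cm (virtual object).
Lens 2: 1/d_i2 = 1/(23.0) − 1/(-6.920) = 0.1880, so d_i2 = 5.320 cm; m₂ = −d_i2/d_o2 = +0.7687.
m = m₁·m₂ = (-0.4463)(+0.7687) = -0.343.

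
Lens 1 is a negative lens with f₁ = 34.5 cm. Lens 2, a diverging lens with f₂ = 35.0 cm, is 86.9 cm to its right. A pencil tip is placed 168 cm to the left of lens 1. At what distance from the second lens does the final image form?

26.9 cm

Lens 1 is diverging, so f₁ = −34.5 cm.
Lens 1: 1/d_i1 = 1/f₁ − 1/d_o1 = 1/(-34.5) − 1/(168) = -0.03494, so d_i1 = -28.62 cm.
The intermediate image is 28.62 cm to the left of lens 1 (virtual), which is 86.9 − (-28.62) = 115.5 cm to the left of lens 2, so d_o2 = +115.5 cm.
Lens 2 is diverging, so f₂ = −35.0 cm.
Lens 2: 1/d_i2 = 1/f₂ − 1/d_o2 = 1/(-35.0) − 1/(115.5) = -0.03723, so d_i2 = -26.9 cm.
The final image is virtual, 26.9 cm to the left of lens 2 (overall magnification ≈ 0.040).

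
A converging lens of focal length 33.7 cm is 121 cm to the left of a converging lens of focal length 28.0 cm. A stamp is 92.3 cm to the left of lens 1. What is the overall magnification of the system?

m = +0.403

Lens 1: 1/d_i1 = 1/(33.7) − 1/(92.3) = 0.01884, so d_i1 = 53.08 cm; m₁ = −d_i1/d_o1 = -0.5751.
d_o2 = 121 − (53.08) = 67.92 cm.
Lens 2: 1/d_i2 = 1/(28.0) − 1/(67.92) = 0.02099, so d_i2 = 47.64 cm; m₂ = −d_i2/d_o2 = -0.7014.
m = m₁·m₂ = (-0.5751)(-0.7014) = +0.403.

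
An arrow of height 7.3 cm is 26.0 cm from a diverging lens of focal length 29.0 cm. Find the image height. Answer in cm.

For a diverging lens, f = -29.0 cm.
1/d_i = 1/f − 1/d_o = 1/(-29.00) − 1/(26.0) = -0.07294, so d_i = -13.71 cm.
m = −d_i/d_o = +0.5273.
|h_i| = |m|·h_o = 0.5273 × 7.3 = 3.85 cm. The image is virtual, upright and reduced, on the same side as the object.

3.85 cm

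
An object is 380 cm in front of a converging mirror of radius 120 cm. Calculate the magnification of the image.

f = R/2 = 120/2 = 60.00 cm.
1/d_i = 1/f − 1/d_o = 1/(60.00) − 1/(380) = 0.01404, so d_i = 71.25 cm.
m = −d_i/d_o = −(71.25)/(380) = -0.188.
The image is real, inverted and reduced, in front of the mirror.

m = -0.188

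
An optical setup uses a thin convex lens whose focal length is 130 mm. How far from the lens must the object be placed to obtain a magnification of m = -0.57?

m = −d_i/d_o ⇒ d_i = −m·d_o.
1/f = 1/d_o + 1/d_i = 1/d_o − 1/(m·d_o) = (1 − 1/m)/d_o, so d_o = f(1 − 1/m) = (130.0)(1 − 1/(-0.57)) = 358 mm.

358 mm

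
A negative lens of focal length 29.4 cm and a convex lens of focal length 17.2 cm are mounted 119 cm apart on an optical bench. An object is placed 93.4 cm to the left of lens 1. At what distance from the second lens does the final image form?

Lens 1 is diverging, so f₁ = −29.4 cm.
Lens 1: 1/d_i1 = 1/f₁ − 1/d_o1 = 1/(-29.4) − 1/(93.4) = -0.04472, so d_i1 = -22.36 cm.
The intermediate image is 22.36 cm to the left of lens 1 (virtual), which is 119 − (-22.36) = 141.4 cm to the left of lens 2, so d_o2 = +141.4 cm.
Lens 2: 1/d_i2 = 1/f₂ − 1/d_o2 = 1/(17.2) − 1/(141.4) = 0.05107, so d_i2 = 19.6 cm.
The final image is real, 19.6 cm to the right of lens 2 (overall magnification ≈ -0.033).

19.6 cm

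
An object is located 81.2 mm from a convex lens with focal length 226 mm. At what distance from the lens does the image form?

127 mm

Thin-lens equation: 1/q = 1/f − 1/p = 1/(226.0) − 1/(81.2) = 0.004425 − 0.01232 = -0.007890, so q = -127 mm.
The image is virtual, upright and enlarged, on the same side as the object.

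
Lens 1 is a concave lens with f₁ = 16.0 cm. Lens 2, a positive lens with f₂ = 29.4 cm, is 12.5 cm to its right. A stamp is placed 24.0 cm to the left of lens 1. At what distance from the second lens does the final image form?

Lens 1 is diverging, so f₁ = −16.0 cm.
Lens 1: 1/d_i1 = 1/f₁ − 1/d_o1 = 1/(-16.0) − 1/(24.0) = -0.1042, so d_i1 = -9.600 cm.
The intermediate image is 9.600 cm to the left of lens 1 (virtual), which is 12.5 − (-9.600) = 22.10 cm to the left of lens 2, so d_o2 = +22.10 cm.
Lens 2: 1/d_i2 = 1/f₂ − 1/d_o2 = 1/(29.4) − 1/(22.10) = -0.01124, so d_i2 = -89.0 cm.
The final image is virtual, 89.0 cm to the left of lens 2 (overall magnification ≈ 1.6).

89.0 cm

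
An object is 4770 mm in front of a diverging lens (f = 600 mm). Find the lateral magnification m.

For a diverging lens, f = -600 mm.
1/d_i = 1/f − 1/d_o = 1/(-600.0) − 1/(4770) = -0.001876, so d_i = -533.0 mm.
m = −d_i/d_o = −(-533.0)/(4770) = +0.112.
The image is virtual, upright and reduced, on the same side as the object.

m = +0.112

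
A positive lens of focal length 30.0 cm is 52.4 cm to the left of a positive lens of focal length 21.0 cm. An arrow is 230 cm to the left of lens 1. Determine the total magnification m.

m = -1.02

Lens 1: 1/d_i1 = 1/(30.0) − 1/(230) = 0.02899, so d_i1 = 34.50 cm; m₁ = −d_i1/d_o1 = -0.1500.
d_o2 = 52.4 − (34.50) = 17.90 cm.
Lens 2: 1/d_i2 = 1/(21.0) − 1/(17.90) = -0.008247, so d_i2 = -121.3 cm; m₂ = −d_i2/d_o2 = +6.774.
m = m₁·m₂ = (-0.1500)(+6.774) = -1.02.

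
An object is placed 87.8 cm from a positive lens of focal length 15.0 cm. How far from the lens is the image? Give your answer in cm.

18.1 cm

Thin-lens equation: 1/v = 1/f − 1/u = 1/(15.00) − 1/(87.8) = 0.06667 − 0.01139 = 0.05528, so v = 18.1 cm.
The image is real, inverted and reduced, on the far side of the lens.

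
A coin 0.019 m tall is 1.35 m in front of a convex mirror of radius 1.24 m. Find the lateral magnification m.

f = R/2 = 1.24/2 = 0.6200 m; for a convex mirror, f = -0.6200 m.
1/d_i = 1/f − 1/d_o = 1/(-0.6200) − 1/(1.35) = -2.354, so d_i = -0.4249 m.
m = −d_i/d_o = −(-0.4249)/(1.35) = +0.315.
The image is virtual, upright and reduced, behind the mirror.

m = +0.315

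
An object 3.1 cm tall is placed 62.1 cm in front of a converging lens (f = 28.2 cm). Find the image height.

1/d_i = 1/f − 1/d_o = 1/(28.20) − 1/(62.1) = 0.01936, so d_i = 51.66 cm.
m = −d_i/d_o = -0.8319.
|h_i| = |m|·h_o = 0.8319 × 3.1 = 2.58 cm. The image is real, inverted and reduced, on the far side of the lens.

2.58 cm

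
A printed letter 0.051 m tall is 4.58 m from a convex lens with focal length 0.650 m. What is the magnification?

1/d_i = 1/f − 1/d_o = 1/(0.6500) − 1/(4.58) = 1.320, so d_i = 0.7575 m.
m = −d_i/d_o = −(0.7575)/(4.58) = -0.165.
The image is real, inverted and reduced, on the far side of the lens.

m = -0.165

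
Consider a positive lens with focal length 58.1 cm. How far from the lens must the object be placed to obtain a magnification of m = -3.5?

74.7 cm

m = −d_i/d_o ⇒ d_i = −m·d_o.
1/f = 1/d_o + 1/d_i = 1/d_o − 1/(m·d_o) = (1 − 1/m)/d_o, so d_o = f(1 − 1/m) = (58.10)(1 − 1/(-3.5)) = 74.7 cm.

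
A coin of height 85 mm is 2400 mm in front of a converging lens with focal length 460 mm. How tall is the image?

1/d_i = 1/f − 1/d_o = 1/(460.0) − 1/(2400) = 0.001757, so d_i = 569.1 mm.
m = −d_i/d_o = -0.2371.
|h_i| = |m|·h_o = 0.2371 × 85 = 20.2 mm. The image is real, inverted and reduced, on the far side of the lens.

20.2 mm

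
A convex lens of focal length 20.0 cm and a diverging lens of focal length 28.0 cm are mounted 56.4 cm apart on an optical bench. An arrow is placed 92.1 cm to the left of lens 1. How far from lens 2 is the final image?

14.7 cm

Lens 1: 1/d_i1 = 1/f₁ − 1/d_o1 = 1/(20.0) − 1/(92.1) = 0.03914, so d_i1 = 25.55 cm.
The intermediate image is 25.55 cm to the right of lens 1, which is 56.4 − (25.55) = 30.85 cm to the left of lens 2, so d_o2 = +30.85 cm.
Lens 2 is diverging, so f₂ = −28.0 cm.
Lens 2: 1/d_i2 = 1/f₂ − 1/d_o2 = 1/(-28.0) − 1/(30.85) = -0.06813, so d_i2 = -14.7 cm.
The final image is virtual, 14.7 cm to the left of lens 2 (overall magnification ≈ -0.13).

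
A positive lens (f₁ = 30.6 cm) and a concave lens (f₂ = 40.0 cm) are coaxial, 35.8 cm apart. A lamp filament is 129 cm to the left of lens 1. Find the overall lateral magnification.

m = -0.349

Lens 1: 1/d_i1 = 1/(30.6) − 1/(129) = 0.02493, so d_i1 = 40.12 cm; m₁ = −d_i1/d_o1 = -0.3110.
d_o2 = 35.8 − (40.12) = -4.320 cm (virtual object).
f₂ = −40.0 cm (diverging).
Lens 2: 1/d_i2 = 1/(-40.0) − 1/(-4.320) = 0.2065, so d_i2 = 4.843 cm; m₂ = −d_i2/d_o2 = +1.121.
m = m₁·m₂ = (-0.3110)(+1.121) = -0.349.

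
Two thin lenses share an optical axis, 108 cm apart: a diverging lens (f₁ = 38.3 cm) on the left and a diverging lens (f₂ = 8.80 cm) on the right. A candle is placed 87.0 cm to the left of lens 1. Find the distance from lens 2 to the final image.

Lens 1 is diverging, so f₁ = −38.3 cm.
Lens 1: 1/d_i1 = 1/f₁ − 1/d_o1 = 1/(-38.3) − 1/(87.0) = -0.03760, so d_i1 = -26.59 cm.
The intermediate image is 26.59 cm to the left of lens 1 (virtual), which is 108 − (-26.59) = 134.6 cm to the left of lens 2, so d_o2 = +134.6 cm.
Lens 2 is diverging, so f₂ = −8.80 cm.
Lens 2: 1/d_i2 = 1/f₂ − 1/d_o2 = 1/(-8.80) − 1/(134.6) = -0.1211, so d_i2 = -8.26 cm.
The final image is virtual, 8.26 cm to the left of lens 2 (overall magnification ≈ 0.019).

8.26 cm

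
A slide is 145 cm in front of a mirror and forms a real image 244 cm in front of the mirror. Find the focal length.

f = 91.0 cm (concave)

Real image ⇒ d_i = +244 cm.
1/f = 1/d_o + 1/d_i = 1/(145) + 1/(244) = 0.01099, so f = 91.0 cm.
Since f is positive, the mirror is concave.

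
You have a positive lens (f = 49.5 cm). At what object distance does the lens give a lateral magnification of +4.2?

m = −d_i/d_o ⇒ d_i = −m·d_o.
1/f = 1/d_o + 1/d_i = 1/d_o − 1/(m·d_o) = (1 − 1/m)/d_o, so d_o = f(1 − 1/m) = (49.50)(1 − 1/(+4.2)) = 37.7 cm.

37.7 cm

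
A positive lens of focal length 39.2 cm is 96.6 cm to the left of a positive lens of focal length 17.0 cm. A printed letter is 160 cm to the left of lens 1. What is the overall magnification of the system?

m = +0.199

Lens 1: 1/d_i1 = 1/(39.2) − 1/(160) = 0.01926, so d_i1 = 51.92 cm; m₁ = −d_i1/d_o1 = -0.3245.
d_o2 = 96.6 − (51.92) = 44.68 cm.
Lens 2: 1/d_i2 = 1/(17.0) − 1/(44.68) = 0.03644, so d_i2 = 27.44 cm; m₂ = −d_i2/d_o2 = -0.6142.
m = m₁·m₂ = (-0.3245)(-0.6142) = +0.199.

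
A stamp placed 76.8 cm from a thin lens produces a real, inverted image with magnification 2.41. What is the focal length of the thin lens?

f = 54.3 cm (converging)

m = −d_i/d_o ⇒ d_i = −m·d_o = −(-2.41)·(76.8) = 185.1 cm.
1/f = 1/d_o + 1/d_i = 1/(76.8) + 1/(185.1) = 0.01842, so f = 54.3 cm.
Since f is positive, the thin lens is converging.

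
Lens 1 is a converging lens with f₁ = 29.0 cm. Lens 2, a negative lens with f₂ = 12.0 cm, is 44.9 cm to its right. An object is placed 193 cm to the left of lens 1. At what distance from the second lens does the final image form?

5.68 cm

Lens 1: 1/d_i1 = 1/f₁ − 1/d_o1 = 1/(29.0) − 1/(193) = 0.02930, so d_i1 = 34.13 cm.
The intermediate image is 34.13 cm to the right of lens 1, which is 44.9 − (34.13) = 10.77 cm to the left of lens 2, so d_o2 = +10.77 cm.
Lens 2 is diverging, so f₂ = −12.0 cm.
Lens 2: 1/d_i2 = 1/f₂ − 1/d_o2 = 1/(-12.0) − 1/(10.77) = -0.1762, so d_i2 = -5.68 cm.
The final image is virtual, 5.68 cm to the left of lens 2 (overall magnification ≈ -0.093).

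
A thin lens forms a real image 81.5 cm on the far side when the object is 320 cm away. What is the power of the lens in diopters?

d_i = +81.5 cm.
1/f = 1/d_o + 1/d_i = 1/(320) + 1/(81.5) = 0.01539 cm⁻¹.
f = 64.96 cm = 0.6496 m, so P = 1/f = +1.54 D.

P = +1.54 D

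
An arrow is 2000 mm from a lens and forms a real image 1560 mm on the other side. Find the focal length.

Real image ⇒ d_i = +1560 mm.
1/f = 1/d_o + 1/d_i = 1/(2000) + 1/(1560) = 0.001141, so f = 876 mm.
Since f is positive, the lens is converging.

f = 876 mm (converging)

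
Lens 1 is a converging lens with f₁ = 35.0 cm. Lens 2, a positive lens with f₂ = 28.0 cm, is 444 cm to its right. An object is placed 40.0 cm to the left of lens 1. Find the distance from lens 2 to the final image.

Lens 1: 1/d_i1 = 1/f₁ − 1/d_o1 = 1/(35.0) − 1/(40.0) = 0.003571, so d_i1 = 280.0 cm.
The intermediate image is 280.0 cm to the right of lens 1, which is 444 − (280.0) = 164.0 cm to the left of lens 2, so d_o2 = +164.0 cm.
Lens 2: 1/d_i2 = 1/f₂ − 1/d_o2 = 1/(28.0) − 1/(164.0) = 0.02962, so d_i2 = 33.8 cm.
The final image is real, 33.8 cm to the right of lens 2 (overall magnification ≈ 1.4).

33.8 cm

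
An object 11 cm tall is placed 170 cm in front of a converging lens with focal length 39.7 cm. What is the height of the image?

3.35 cm

1/d_i = 1/f − 1/d_o = 1/(39.70) − 1/(170) = 0.01931, so d_i = 51.80 cm.
m = −d_i/d_o = -0.3047.
|h_i| = |m|·h_o = 0.3047 × 11 = 3.35 cm. The image is real, inverted and reduced, on the far side of the lens.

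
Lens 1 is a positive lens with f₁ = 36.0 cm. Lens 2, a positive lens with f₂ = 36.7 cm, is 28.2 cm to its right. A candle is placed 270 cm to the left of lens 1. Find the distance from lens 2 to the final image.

Lens 1: 1/d_i1 = 1/f₁ − 1/d_o1 = 1/(36.0) − 1/(270) = 0.02407, so d_i1 = 41.54 cm.
The intermediate image is 41.54 cm to the right of lens 1, which lies 13.34 cm to the right of lens 2 — a virtual object — so d_o2 = −13.34 cm.
Lens 2: 1/d_i2 = 1/f₂ − 1/d_o2 = 1/(36.7) − 1/(-13.34) = 0.1022, so d_i2 = 9.78 cm.
The final image is real, 9.78 cm to the right of lens 2 (overall magnification ≈ -0.11).

9.78 cm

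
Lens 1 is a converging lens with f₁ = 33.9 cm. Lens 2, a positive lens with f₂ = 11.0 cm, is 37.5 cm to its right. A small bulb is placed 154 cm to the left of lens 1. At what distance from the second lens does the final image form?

3.87 cm

Lens 1: 1/d_i1 = 1/f₁ − 1/d_o1 = 1/(33.9) − 1/(154) = 0.02301, so d_i1 = 43.47 cm.
The intermediate image is 43.47 cm to the right of lens 1, which lies 5.970 cm to the right of lens 2 — a virtual object — so d_o2 = −5.970 cm.
Lens 2: 1/d_i2 = 1/f₂ − 1/d_o2 = 1/(11.0) − 1/(-5.970) = 0.2584, so d_i2 = 3.87 cm.
The final image is real, 3.87 cm to the right of lens 2 (overall magnification ≈ -0.18).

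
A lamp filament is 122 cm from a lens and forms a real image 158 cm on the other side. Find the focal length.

Real image ⇒ d_i = +158 cm.
1/f = 1/d_o + 1/d_i = 1/(122) + 1/(158) = 0.01453, so f = 68.8 cm.
Since f is positive, the lens is converging.

f = 68.8 cm (converging)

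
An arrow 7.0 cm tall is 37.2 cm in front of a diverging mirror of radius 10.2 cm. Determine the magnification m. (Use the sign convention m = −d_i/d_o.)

f = R/2 = 10.2/2 = 5.100 cm; for a diverging mirror, f = -5.100 cm.
1/d_i = 1/f − 1/d_o = 1/(-5.100) − 1/(37.2) = -0.2230, so d_i = -4.485 cm.
m = −d_i/d_o = −(-4.485)/(37.2) = +0.121.
The image is virtual, upright and reduced, behind the mirror.

m = +0.121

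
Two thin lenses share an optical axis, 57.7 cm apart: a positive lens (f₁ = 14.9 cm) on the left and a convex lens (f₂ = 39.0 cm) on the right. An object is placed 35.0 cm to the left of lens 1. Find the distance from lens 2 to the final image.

171 cm

Lens 1: 1/d_i1 = 1/f₁ − 1/d_o1 = 1/(14.9) − 1/(35.0) = 0.03854, so d_i1 = 25.95 cm.
The intermediate image is 25.95 cm to the right of lens 1, which is 57.7 − (25.95) = 31.75 cm to the left of lens 2, so d_o2 = +31.75 cm.
Lens 2: 1/d_i2 = 1/f₂ − 1/d_o2 = 1/(39.0) − 1/(31.75) = -0.005855, so d_i2 = -171 cm.
The final image is virtual, 171 cm to the left of lens 2 (overall magnification ≈ -4.0).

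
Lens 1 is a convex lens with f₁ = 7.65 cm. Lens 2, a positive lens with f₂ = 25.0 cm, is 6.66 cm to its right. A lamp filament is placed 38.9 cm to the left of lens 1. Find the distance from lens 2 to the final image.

2.57 cm

Lens 1: 1/d_i1 = 1/f₁ − 1/d_o1 = 1/(7.65) − 1/(38.9) = 0.1050, so d_i1 = 9.523 cm.
The intermediate image is 9.523 cm to the right of lens 1, which lies 2.863 cm to the right of lens 2 — a virtual object — so d_o2 = −2.863 cm.
Lens 2: 1/d_i2 = 1/f₂ − 1/d_o2 = 1/(25.0) − 1/(-2.863) = 0.3893, so d_i2 = 2.57 cm.
The final image is real, 2.57 cm to the right of lens 2 (overall magnification ≈ -0.22).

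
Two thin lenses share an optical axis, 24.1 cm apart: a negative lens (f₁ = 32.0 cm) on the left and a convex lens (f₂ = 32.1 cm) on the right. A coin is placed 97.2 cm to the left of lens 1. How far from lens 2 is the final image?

96.2 cm

Lens 1 is diverging, so f₁ = −32.0 cm.
Lens 1: 1/d_i1 = 1/f₁ − 1/d_o1 = 1/(-32.0) − 1/(97.2) = -0.04154, so d_i1 = -24.07 cm.
The intermediate image is 24.07 cm to the left of lens 1 (virtual), which is 24.1 − (-24.07) = 48.17 cm to the left of lens 2, so d_o2 = +48.17 cm.
Lens 2: 1/d_i2 = 1/f₂ − 1/d_o2 = 1/(32.1) − 1/(48.17) = 0.01039, so d_i2 = 96.2 cm.
The final image is real, 96.2 cm to the right of lens 2 (overall magnification ≈ -0.49).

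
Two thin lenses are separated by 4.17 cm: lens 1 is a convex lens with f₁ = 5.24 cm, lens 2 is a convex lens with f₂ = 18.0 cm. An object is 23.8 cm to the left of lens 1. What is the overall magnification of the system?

m = -0.247

Lens 1: 1/d_i1 = 1/(5.24) − 1/(23.8) = 0.1488, so d_i1 = 6.719 cm; m₁ = −d_i1/d_o1 = -0.2823.
d_o2 = 4.17 − (6.719) = -2.549 cm (virtual object).
Lens 2: 1/d_i2 = 1/(18.0) − 1/(-2.549) = 0.4479, so d_i2 = 2.233 cm; m₂ = −d_i2/d_o2 = +0.8760.
m = m₁·m₂ = (-0.2823)(+0.8760) = -0.247.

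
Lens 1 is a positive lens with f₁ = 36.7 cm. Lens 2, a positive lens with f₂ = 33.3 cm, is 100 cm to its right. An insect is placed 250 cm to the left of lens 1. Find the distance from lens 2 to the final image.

Lens 1: 1/d_i1 = 1/f₁ − 1/d_o1 = 1/(36.7) − 1/(250) = 0.02325, so d_i1 = 43.01 cm.
The intermediate image is 43.01 cm to the right of lens 1, which is 100 − (43.01) = 56.99 cm to the left of lens 2, so d_o2 = +56.99 cm.
Lens 2: 1/d_i2 = 1/f₂ − 1/d_o2 = 1/(33.3) − 1/(56.99) = 0.01248, so d_i2 = 80.1 cm.
The final image is real, 80.1 cm to the right of lens 2 (overall magnification ≈ 0.24).

80.1 cm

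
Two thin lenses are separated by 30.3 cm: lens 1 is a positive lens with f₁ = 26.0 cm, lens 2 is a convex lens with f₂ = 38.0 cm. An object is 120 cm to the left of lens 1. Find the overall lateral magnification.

Lens 1: 1/d_i1 = 1/(26.0) − 1/(120) = 0.03013, so d_i1 = 33.19 cm; m₁ = −d_i1/d_o1 = -0.2766.
d_o2 = 30.3 − (33.19) = -2.890 cm (virtual object).
Lens 2: 1/d_i2 = 1/(38.0) − 1/(-2.890) = 0.3723, so d_i2 = 2.686 cm; m₂ = −d_i2/d_o2 = +0.9293.
m = m₁·m₂ = (-0.2766)(+0.9293) = -0.257.

m = -0.257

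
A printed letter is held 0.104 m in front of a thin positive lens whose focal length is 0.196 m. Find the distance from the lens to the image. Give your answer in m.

Thin-lens equation: 1/d_i = 1/f − 1/d_o = 1/(0.1960) − 1/(0.104) = 5.102 − 9.615 = -4.513, so d_i = -0.222 m.
The image is virtual, upright and enlarged, on the same side as the object.

0.222 m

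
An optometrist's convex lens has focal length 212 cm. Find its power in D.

f = 212 cm = 2.12 m.
P = 1/f = 1/(2.12 m) = +0.472 D.

P = +0.472 D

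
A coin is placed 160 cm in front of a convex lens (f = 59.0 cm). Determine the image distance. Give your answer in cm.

Lens equation: 1/s_i = 1/f − 1/s_o = 1/(59.00) − 1/(160) = 0.01695 − 0.006250 = 0.01070, so s_i = 93.5 cm.
The image is real, inverted and reduced, on the far side of the lens.

93.5 cm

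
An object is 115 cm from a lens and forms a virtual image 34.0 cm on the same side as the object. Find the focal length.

f = -48.3 cm (diverging)

Virtual image ⇒ d_i = −34.0 cm.
1/f = 1/d_o + 1/d_i = 1/(115) + 1/(-34.0) = -0.02072, so f = -48.3 cm.
Since f is negative, the lens is diverging.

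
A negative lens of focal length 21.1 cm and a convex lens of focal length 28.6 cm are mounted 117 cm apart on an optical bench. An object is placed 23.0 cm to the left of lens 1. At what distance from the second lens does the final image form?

36.8 cm

Lens 1 is diverging, so f₁ = −21.1 cm.
Lens 1: 1/d_i1 = 1/f₁ − 1/d_o1 = 1/(-21.1) − 1/(23.0) = -0.09087, so d_i1 = -11.00 cm.
The intermediate image is 11.00 cm to the left of lens 1 (virtual), which is 117 − (-11.00) = 128.0 cm to the left of lens 2, so d_o2 = +128.0 cm.
Lens 2: 1/d_i2 = 1/f₂ − 1/d_o2 = 1/(28.6) − 1/(128.0) = 0.02715, so d_i2 = 36.8 cm.
The final image is real, 36.8 cm to the right of lens 2 (overall magnification ≈ -0.14).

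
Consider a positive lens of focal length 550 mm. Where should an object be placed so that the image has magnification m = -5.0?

660 mm

m = −d_i/d_o ⇒ d_i = −m·d_o.
1/f = 1/d_o + 1/d_i = 1/d_o − 1/(m·d_o) = (1 − 1/m)/d_o, so d_o = f(1 − 1/m) = (550.0)(1 − 1/(-5.0)) = 660 mm.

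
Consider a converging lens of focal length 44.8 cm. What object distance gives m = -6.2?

m = −d_i/d_o ⇒ d_i = −m·d_o.
1/f = 1/d_o + 1/d_i = 1/d_o − 1/(m·d_o) = (1 − 1/m)/d_o, so d_o = f(1 − 1/m) = (44.80)(1 − 1/(-6.2)) = 52.0 cm.

52.0 cm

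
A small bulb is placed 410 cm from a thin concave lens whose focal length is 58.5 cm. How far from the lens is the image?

For a concave lens, f = -58.5 cm.
Lens equation: 1/v = 1/f − 1/u = 1/(-58.50) − 1/(410) = -0.01709 − 0.002439 = -0.01953, so v = -51.2 cm.
The image is virtual, upright and reduced, on the same side as the object.

51.2 cm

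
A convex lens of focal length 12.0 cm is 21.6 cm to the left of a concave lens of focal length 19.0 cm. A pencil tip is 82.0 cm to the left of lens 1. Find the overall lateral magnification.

Lens 1: 1/d_i1 = 1/(12.0) − 1/(82.0) = 0.07114, so d_i1 = 14.06 cm; m₁ = −d_i1/d_o1 = -0.1715.
d_o2 = 21.6 − (14.06) = 7.540 cm.
f₂ = −19.0 cm (diverging).
Lens 2: 1/d_i2 = 1/(-19.0) − 1/(7.540) = -0.1853, so d_i2 = -5.398 cm; m₂ = −d_i2/d_o2 = +0.7159.
m = m₁·m₂ = (-0.1715)(+0.7159) = -0.123.

m = -0.123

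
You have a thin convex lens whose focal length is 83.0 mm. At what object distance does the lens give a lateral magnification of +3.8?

m = −d_i/d_o ⇒ d_i = −m·d_o.
1/f = 1/d_o + 1/d_i = 1/d_o − 1/(m·d_o) = (1 − 1/m)/d_o, so d_o = f(1 − 1/m) = (83.00)(1 − 1/(+3.8)) = 61.2 mm.

61.2 mm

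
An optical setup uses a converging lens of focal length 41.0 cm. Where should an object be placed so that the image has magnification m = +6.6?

34.8 cm

m = −d_i/d_o ⇒ d_i = −m·d_o.
1/f = 1/d_o + 1/d_i = 1/d_o − 1/(m·d_o) = (1 − 1/m)/d_o, so d_o = f(1 − 1/m) = (41.00)(1 − 1/(+6.6)) = 34.8 cm.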